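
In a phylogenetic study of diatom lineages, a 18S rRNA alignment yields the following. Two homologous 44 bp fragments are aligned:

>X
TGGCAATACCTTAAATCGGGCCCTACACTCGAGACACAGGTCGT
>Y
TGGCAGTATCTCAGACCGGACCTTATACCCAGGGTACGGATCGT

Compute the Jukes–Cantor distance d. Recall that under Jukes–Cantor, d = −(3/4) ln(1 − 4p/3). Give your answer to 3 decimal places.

The sequences differ at 15 of 44 sites, so p = 15/44 ≈ 0.340909.
d = −(3/4) ln(1 − 4p/3) = −0.75 ln(1 − 0.454545) = −0.75 ln(0.545455)
  = −0.75 × (-0.606135) = 0.454601 substitutions/site.

0.455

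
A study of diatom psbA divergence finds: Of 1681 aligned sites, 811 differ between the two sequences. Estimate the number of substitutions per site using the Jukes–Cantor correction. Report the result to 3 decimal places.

p = 811/1681 ≈ 0.482451.
d = −(3/4) ln(1 − 4p/3) = −0.75 ln(1 − 0.643268) = −0.75 ln(0.356732)
  = −0.75 × (-1.030770) = 0.773078 substitutions/site.

0.773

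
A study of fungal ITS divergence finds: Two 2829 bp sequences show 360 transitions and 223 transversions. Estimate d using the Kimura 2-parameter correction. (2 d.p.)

0.25

P = 360/2829 ≈ 0.127253 and Q = 223/2829 ≈ 0.078826.
Under the Kimura two-parameter model, d = −½ ln(1 − 2P − Q) − ¼ ln(1 − 2Q).
1 − 2P − Q = 0.666668, giving −½ ln(0.666668) = 0.202732.
1 − 2Q = 0.842348, giving −¼ ln(0.842348) = 0.042891.
d = 0.202732 + 0.042891 = 0.245623.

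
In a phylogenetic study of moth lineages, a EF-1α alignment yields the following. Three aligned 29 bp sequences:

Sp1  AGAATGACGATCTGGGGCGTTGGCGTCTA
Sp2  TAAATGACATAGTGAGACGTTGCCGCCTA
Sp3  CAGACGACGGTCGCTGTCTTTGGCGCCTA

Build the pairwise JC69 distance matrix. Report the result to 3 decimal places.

d(Sp1,Sp2) = 0.462, d(Sp1,Sp3) = 0.529, d(Sp2,Sp3) = 0.683

Sp1–Sp2: 10/29 sites differ → p ≈ 0.344828, d = −0.75 ln(1 − 0.459771) = 0.461822 ≈ 0.462.
Sp1–Sp3: 11/29 sites differ → p ≈ 0.37931, d = −0.75 ln(1 − 0.505747) = 0.528531 ≈ 0.529.
Sp2–Sp3: 13/29 sites differ → p ≈ 0.448276, d = −0.75 ln(1 − 0.597701) = 0.682920 ≈ 0.683.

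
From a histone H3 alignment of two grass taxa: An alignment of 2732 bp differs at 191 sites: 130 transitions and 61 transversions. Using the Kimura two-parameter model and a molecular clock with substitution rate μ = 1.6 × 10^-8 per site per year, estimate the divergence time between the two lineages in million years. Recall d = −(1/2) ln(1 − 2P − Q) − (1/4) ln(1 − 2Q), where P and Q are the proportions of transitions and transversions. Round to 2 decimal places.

2.31

P = 130/2732 ≈ 0.047584 and Q = 61/2732 ≈ 0.022328.
Under the Kimura two-parameter model, d = −½ ln(1 − 2P − Q) − ¼ ln(1 − 2Q).
1 − 2P − Q = 0.882504, giving −½ ln(0.882504) = 0.062496.
1 − 2Q = 0.955344, giving −¼ ln(0.955344) = 0.011421.
d = 0.062496 + 0.011421 = 0.073917.
Under a molecular clock d = 2μt, so t = d/(2μ) = 0.073917 / (2 × 1.6 × 10^-8) = 2.31 million years.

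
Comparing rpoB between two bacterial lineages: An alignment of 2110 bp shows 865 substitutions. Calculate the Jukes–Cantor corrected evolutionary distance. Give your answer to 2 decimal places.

0.59

p = 865/2110 ≈ 0.409953.
d = −(3/4) ln(1 − 4p/3) = −0.75 ln(1 − 0.546604) = −0.75 ln(0.453396)
  = −0.75 × (-0.790989) = 0.593242 substitutions/site.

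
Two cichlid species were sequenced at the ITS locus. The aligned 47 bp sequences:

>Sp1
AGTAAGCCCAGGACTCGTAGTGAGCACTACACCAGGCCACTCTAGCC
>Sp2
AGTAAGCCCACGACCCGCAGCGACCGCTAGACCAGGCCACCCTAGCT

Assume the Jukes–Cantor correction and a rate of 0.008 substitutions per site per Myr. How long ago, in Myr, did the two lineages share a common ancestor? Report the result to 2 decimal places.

13.82

The sequences differ at 9 of 47 sites (11, 15, 18, 21, 24, 26, 30, 41, 47), so p = 9/47 ≈ 0.191489.
d = −(3/4) ln(1 − 4p/3) = −0.75 ln(1 − 0.255319) = −0.75 ln(0.744681)
  = −0.75 × (-0.294799) = 0.221099 substitutions/site.
Under a molecular clock d = 2μt, so t = d/(2μ) = 0.221099 / (2 × 0.008) = 13.82 Myr.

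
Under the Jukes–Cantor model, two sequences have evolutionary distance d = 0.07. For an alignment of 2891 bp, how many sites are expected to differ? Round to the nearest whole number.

Invert JC69: p = (3/4)(1 − e^(−4d/3)) = 0.75 × (1 − e^(-0.093333)) = 0.75 × (1 − 0.910890) = 0.066833.
Expected differing sites = pL ≈ 0.066833 × 2891 = 193.214203 ≈ 193.

193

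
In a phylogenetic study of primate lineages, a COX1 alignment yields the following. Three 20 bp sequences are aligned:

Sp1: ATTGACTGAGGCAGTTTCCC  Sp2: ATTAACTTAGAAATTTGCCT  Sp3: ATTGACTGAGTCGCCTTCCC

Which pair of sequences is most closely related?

Sp1 and Sp3

Sp1–Sp2: 7/20 differ, p = 0.350, d = 0.471.
Sp1–Sp3: 4/20 differ, p = 0.200, d = 0.233.
Sp2–Sp3: 9/20 differ, p = 0.450, d = 0.687.
The smallest distance is between Sp1 and Sp3.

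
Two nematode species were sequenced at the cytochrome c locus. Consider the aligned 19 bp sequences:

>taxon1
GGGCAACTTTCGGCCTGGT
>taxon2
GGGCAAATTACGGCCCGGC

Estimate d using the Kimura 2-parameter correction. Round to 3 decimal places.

Of 19 sites, 2 differences are transitions and 2 are transversions, so P = 2/19 ≈ 0.105263 and Q = 2/19 ≈ 0.105263.
Under the Kimura two-parameter model, d = −½ ln(1 − 2P − Q) − ¼ ln(1 − 2Q).
1 − 2P − Q = 0.684211, giving −½ ln(0.684211) = 0.189744.
1 − 2Q = 0.789474, giving −¼ ln(0.789474) = 0.059097.
d = 0.189744 + 0.059097 = 0.248841.

0.249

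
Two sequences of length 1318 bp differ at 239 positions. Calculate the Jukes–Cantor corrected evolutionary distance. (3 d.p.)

p = 239/1318 ≈ 0.181335.
d = −(3/4) ln(1 − 4p/3) = −0.75 ln(1 − 0.24178) = −0.75 ln(0.75822)
  = −0.75 × (-0.276782) = 0.207587 substitutions/site.

0.208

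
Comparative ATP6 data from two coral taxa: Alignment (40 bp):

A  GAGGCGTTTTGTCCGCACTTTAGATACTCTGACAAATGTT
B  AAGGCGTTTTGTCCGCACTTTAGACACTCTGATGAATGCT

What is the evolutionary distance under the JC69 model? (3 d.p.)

0.137

The sequences differ at 5 of 40 sites (1, 25, 33, 34, 39), so p = 5/40 = 0.125.
d = −(3/4) ln(1 − 4p/3) = −0.75 ln(1 − 0.166667) = −0.75 ln(0.833333)
  = −0.75 × (-0.182322) = 0.136742 substitutions/site.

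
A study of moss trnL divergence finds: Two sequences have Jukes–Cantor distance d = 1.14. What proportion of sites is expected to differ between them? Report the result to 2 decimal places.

0.59

p = (3/4)(1 − e^(−4d/3)) = 0.75 × (1 − e^(-1.52)) = 0.75 × (1 − 0.218712) = 0.585966.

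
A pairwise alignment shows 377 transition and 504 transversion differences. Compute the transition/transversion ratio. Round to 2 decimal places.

0.75

R = 377/504 = 0.748015… ≈ 0.75 (to 2 d.p.).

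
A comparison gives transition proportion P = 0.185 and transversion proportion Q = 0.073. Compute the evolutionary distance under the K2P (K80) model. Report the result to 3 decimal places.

Under the Kimura two-parameter model, d = −½ ln(1 − 2P − Q) − ¼ ln(1 − 2Q).
1 − 2P − Q = 0.557, giving −½ ln(0.557) = 0.292595.
1 − 2Q = 0.854, giving −¼ ln(0.854) = 0.039456.
d = 0.292595 + 0.039456 = 0.332051.

0.332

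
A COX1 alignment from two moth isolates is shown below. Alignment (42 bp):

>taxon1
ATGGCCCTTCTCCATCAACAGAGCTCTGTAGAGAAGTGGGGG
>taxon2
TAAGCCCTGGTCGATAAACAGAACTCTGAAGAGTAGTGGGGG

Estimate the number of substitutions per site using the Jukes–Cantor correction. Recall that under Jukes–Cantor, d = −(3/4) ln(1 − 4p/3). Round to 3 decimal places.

The sequences differ at 10 of 42 sites (1, 2, 3, 9, 10, 13, 16, 23, 29, 34), so p = 10/42 ≈ 0.238095.
d = −(3/4) ln(1 − 4p/3) = −0.75 ln(1 − 0.31746) = −0.75 ln(0.68254)
  = −0.75 × (-0.381934) = 0.286451 substitutions/site.

0.286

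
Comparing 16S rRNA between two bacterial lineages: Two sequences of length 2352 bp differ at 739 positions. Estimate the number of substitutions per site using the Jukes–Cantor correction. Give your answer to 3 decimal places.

p = 739/2352 ≈ 0.314201.
d = −(3/4) ln(1 − 4p/3) = −0.75 ln(1 − 0.418935) = −0.75 ln(0.581065)
  = −0.75 × (-0.542893) = 0.407170 substitutions/site.

0.407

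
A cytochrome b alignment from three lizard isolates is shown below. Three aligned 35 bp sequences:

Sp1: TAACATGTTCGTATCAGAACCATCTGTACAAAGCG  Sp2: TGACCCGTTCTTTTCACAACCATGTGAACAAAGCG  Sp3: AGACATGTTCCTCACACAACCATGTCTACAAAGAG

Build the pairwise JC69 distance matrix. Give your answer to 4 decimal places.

Sp1–Sp2: 8/35 sites differ → p ≈ 0.228571, d = −0.75 ln(1 − 0.304761) = 0.272625 ≈ 0.2726.
Sp1–Sp3: 9/35 sites differ → p ≈ 0.257143, d = −0.75 ln(1 − 0.342857) = 0.314890 ≈ 0.3149.
Sp2–Sp3: 9/35 sites differ → p ≈ 0.257143, d = −0.75 ln(1 − 0.342857) = 0.314890 ≈ 0.3149.

d(Sp1,Sp2) = 0.2726, d(Sp1,Sp3) = 0.3149, d(Sp2,Sp3) = 0.3149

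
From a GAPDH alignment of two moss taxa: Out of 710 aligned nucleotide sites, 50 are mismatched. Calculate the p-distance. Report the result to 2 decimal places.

p = 50/710 = 0.070422… ≈ 0.07 (to 2 d.p.).

0.07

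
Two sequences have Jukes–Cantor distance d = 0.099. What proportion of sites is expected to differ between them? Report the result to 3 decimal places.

p = (3/4)(1 − e^(−4d/3)) = 0.75 × (1 − e^(-0.132)) = 0.75 × (1 − 0.876341) = 0.092744.

0.093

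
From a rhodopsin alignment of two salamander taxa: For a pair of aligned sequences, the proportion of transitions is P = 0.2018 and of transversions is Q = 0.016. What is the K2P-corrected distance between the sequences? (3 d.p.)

0.280

Under the Kimura two-parameter model, d = −½ ln(1 − 2P − Q) − ¼ ln(1 − 2Q).
1 − 2P − Q = 0.5804, giving −½ ln(0.5804) = 0.272019.
1 − 2Q = 0.968, giving −¼ ln(0.968) = 0.008131.
d = 0.272019 + 0.008131 = 0.280150.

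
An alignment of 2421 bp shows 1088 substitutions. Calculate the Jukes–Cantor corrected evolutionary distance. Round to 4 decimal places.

p = 1088/2421 ≈ 0.449401.
d = −(3/4) ln(1 − 4p/3) = −0.75 ln(1 − 0.599201) = −0.75 ln(0.400799)
  = −0.75 × (-0.914295) = 0.685721 substitutions/site.

0.6857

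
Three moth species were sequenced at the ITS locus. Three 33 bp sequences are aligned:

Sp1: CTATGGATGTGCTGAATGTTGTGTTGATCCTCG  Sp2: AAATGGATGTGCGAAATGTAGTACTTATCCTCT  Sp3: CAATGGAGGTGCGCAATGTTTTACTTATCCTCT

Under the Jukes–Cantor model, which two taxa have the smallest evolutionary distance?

Sp2 and Sp3

Sp1–Sp2: 9/33 differ, p = 0.273, d = 0.339.
Sp1–Sp3: 9/33 differ, p = 0.273, d = 0.339.
Sp2–Sp3: 5/33 differ, p = 0.152, d = 0.169.
The smallest distance is between Sp2 and Sp3.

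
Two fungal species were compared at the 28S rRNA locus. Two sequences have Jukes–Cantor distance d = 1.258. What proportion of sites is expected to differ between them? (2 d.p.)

p = (3/4)(1 − e^(−4d/3)) = 0.75 × (1 − e^(-1.677333)) = 0.75 × (1 − 0.186872) = 0.609846.

0.61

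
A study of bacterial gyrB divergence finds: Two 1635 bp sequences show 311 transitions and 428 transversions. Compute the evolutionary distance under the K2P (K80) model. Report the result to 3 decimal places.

0.699

P = 311/1635 ≈ 0.190214 and Q = 428/1635 ≈ 0.261774.
Under the Kimura two-parameter model, d = −½ ln(1 − 2P − Q) − ¼ ln(1 − 2Q).
1 − 2P − Q = 0.357798, giving −½ ln(0.357798) = 0.513893.
1 − 2Q = 0.476452, giving −¼ ln(0.476452) = 0.185347.
d = 0.513893 + 0.185347 = 0.699240.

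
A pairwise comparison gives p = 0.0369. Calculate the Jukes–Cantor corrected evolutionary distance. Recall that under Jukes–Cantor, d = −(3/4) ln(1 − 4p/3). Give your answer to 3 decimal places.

0.038

d = −(3/4) ln(1 − 4p/3) = −0.75 ln(1 − 0.0492) = −0.75 ln(0.9508)
  = −0.75 × (-0.050452) = 0.037839 substitutions/site.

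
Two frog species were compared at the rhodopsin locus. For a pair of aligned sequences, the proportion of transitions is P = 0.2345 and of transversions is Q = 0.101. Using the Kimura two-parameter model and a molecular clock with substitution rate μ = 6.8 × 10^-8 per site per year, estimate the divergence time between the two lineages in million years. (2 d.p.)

3.52

Under the Kimura two-parameter model, d = −½ ln(1 − 2P − Q) − ¼ ln(1 − 2Q).
1 − 2P − Q = 0.43, giving −½ ln(0.43) = 0.421985.
1 − 2Q = 0.798, giving −¼ ln(0.798) = 0.056412.
d = 0.421985 + 0.056412 = 0.478397.
Under a molecular clock d = 2μt, so t = d/(2μ) = 0.478397 / (2 × 6.8 × 10^-8) = 3.52 million years.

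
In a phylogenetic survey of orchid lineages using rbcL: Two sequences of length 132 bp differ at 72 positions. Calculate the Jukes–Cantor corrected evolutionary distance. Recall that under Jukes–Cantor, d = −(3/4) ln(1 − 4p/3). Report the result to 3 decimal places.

p = 72/132 ≈ 0.545455.
d = −(3/4) ln(1 − 4p/3) = −0.75 ln(1 − 0.727273) = −0.75 ln(0.272727)
  = −0.75 × (-1.299284) = 0.974463 substitutions/site.

0.974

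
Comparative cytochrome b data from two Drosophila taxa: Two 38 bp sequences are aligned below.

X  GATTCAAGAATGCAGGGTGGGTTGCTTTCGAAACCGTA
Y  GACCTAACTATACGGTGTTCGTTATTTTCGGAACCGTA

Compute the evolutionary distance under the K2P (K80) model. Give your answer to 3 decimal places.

0.479

Of 38 sites, 8 differences are transitions and 5 are transversions, so P = 8/38 ≈ 0.210526 and Q = 5/38 ≈ 0.131579.
Under the Kimura two-parameter model, d = −½ ln(1 − 2P − Q) − ¼ ln(1 − 2Q).
1 − 2P − Q = 0.447369, giving −½ ln(0.447369) = 0.402186.
1 − 2Q = 0.736842, giving −¼ ln(0.736842) = 0.076345.
d = 0.402186 + 0.076345 = 0.478531.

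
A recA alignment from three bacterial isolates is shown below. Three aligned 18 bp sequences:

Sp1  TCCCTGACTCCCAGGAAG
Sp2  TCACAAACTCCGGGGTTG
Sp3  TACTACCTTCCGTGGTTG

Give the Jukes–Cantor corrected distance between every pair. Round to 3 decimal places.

Sp1–Sp2: 7/18 sites differ → p ≈ 0.388889, d = −0.75 ln(1 − 0.518519) = 0.548166 ≈ 0.548.
Sp1–Sp3: 10/18 sites differ → p ≈ 0.555556, d = −0.75 ln(1 − 0.740741) = 1.012446 ≈ 1.012.
Sp2–Sp3: 7/18 sites differ → p ≈ 0.388889, d = −0.75 ln(1 − 0.518519) = 0.548166 ≈ 0.548.

d(Sp1,Sp2) = 0.548, d(Sp1,Sp3) = 1.012, d(Sp2,Sp3) = 0.548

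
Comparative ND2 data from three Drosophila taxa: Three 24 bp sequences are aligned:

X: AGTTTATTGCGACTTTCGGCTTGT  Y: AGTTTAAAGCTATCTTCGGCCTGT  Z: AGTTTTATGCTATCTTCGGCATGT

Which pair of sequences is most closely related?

X–Y: 6/24 differ, p = 0.250, d = 0.304.
X–Z: 6/24 differ, p = 0.250, d = 0.304.
Y–Z: 3/24 differ, p = 0.125, d = 0.137.
The smallest distance is between Y and Z.

Y and Z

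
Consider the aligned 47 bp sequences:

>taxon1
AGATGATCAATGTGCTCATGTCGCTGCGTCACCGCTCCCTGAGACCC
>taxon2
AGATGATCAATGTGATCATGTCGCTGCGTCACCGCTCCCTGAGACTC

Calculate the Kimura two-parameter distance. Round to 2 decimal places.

Of 47 sites, 1 differences are transitions and 1 are transversions, so P = 1/47 ≈ 0.021277 and Q = 1/47 ≈ 0.021277.
Under the Kimura two-parameter model, d = −½ ln(1 − 2P − Q) − ¼ ln(1 − 2Q).
1 − 2P − Q = 0.936169, giving −½ ln(0.936169) = 0.032980.
1 − 2Q = 0.957446, giving −¼ ln(0.957446) = 0.010871.
d = 0.032980 + 0.010871 = 0.043851.

0.04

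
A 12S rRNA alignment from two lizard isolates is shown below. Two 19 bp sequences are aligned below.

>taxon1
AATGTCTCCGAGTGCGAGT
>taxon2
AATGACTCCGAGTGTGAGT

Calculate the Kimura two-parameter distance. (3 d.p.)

0.114

Of 19 sites, 1 differences are transitions and 1 are transversions, so P = 1/19 ≈ 0.052632 and Q = 1/19 ≈ 0.052632.
Under the Kimura two-parameter model, d = −½ ln(1 − 2P − Q) − ¼ ln(1 − 2Q).
1 − 2P − Q = 0.842104, giving −½ ln(0.842104) = 0.085926.
1 − 2Q = 0.894736, giving −¼ ln(0.894736) = 0.027807.
d = 0.085926 + 0.027807 = 0.113733.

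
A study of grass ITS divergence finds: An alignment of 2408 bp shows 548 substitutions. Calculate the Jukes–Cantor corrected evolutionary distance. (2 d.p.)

p = 548/2408 ≈ 0.227575.
d = −(3/4) ln(1 − 4p/3) = −0.75 ln(1 − 0.303433) = −0.75 ln(0.696567)
  = −0.75 × (-0.361591) = 0.271193 substitutions/site.

0.27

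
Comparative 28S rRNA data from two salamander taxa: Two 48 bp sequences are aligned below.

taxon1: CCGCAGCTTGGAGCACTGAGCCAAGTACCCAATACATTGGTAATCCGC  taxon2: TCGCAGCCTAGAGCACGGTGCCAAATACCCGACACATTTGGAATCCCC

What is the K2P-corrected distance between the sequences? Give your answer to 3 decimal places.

0.277

Of 48 sites, 6 differences are transitions and 5 are transversions, so P = 6/48 = 0.125 and Q = 5/48 ≈ 0.104167.
Under the Kimura two-parameter model, d = −½ ln(1 − 2P − Q) − ¼ ln(1 − 2Q).
1 − 2P − Q = 0.645833, giving −½ ln(0.645833) = 0.218607.
1 − 2Q = 0.791666, giving −¼ ln(0.791666) = 0.058404.
d = 0.218607 + 0.058404 = 0.277011.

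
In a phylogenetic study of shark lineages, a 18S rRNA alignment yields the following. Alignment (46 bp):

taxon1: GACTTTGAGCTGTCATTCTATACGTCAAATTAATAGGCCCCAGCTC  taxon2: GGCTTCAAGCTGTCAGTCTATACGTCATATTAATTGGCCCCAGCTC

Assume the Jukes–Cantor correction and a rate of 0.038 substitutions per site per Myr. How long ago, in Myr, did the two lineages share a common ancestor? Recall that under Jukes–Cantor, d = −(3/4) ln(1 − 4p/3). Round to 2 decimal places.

The sequences differ at 6 of 46 sites (2, 6, 7, 16, 28, 35), so p = 6/46 ≈ 0.130435.
d = −(3/4) ln(1 − 4p/3) = −0.75 ln(1 − 0.173913) = −0.75 ln(0.826087)
  = −0.75 × (-0.191055) = 0.143291 substitutions/site.
Under a molecular clock d = 2μt, so t = d/(2μ) = 0.143291 / (2 × 0.038) = 1.89 Myr.

1.89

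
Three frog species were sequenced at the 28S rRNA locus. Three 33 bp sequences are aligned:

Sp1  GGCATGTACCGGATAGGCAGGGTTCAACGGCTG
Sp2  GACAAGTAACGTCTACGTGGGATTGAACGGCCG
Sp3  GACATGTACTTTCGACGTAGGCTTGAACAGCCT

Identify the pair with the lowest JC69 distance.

Sp2 and Sp3

Sp1–Sp2: 11/33 differ, p = 0.333, d = 0.441.
Sp1–Sp3: 13/33 differ, p = 0.394, d = 0.559.
Sp2–Sp3: 9/33 differ, p = 0.273, d = 0.339.
The smallest distance is between Sp2 and Sp3.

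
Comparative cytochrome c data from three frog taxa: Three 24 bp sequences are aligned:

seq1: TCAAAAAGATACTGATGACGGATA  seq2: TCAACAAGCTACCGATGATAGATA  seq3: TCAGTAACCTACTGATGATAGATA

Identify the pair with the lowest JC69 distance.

seq2 and seq3

seq1–seq2: 5/24 differ, p = 0.208, d = 0.244.
seq1–seq3: 6/24 differ, p = 0.250, d = 0.304.
seq2–seq3: 4/24 differ, p = 0.167, d = 0.188.
The smallest distance is between seq2 and seq3.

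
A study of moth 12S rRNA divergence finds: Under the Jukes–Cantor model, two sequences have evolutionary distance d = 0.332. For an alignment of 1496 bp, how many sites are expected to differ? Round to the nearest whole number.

401

Invert JC69: p = (3/4)(1 − e^(−4d/3)) = 0.75 × (1 − e^(-0.442667)) = 0.75 × (1 − 0.642321) = 0.268259.
Expected differing sites = pL ≈ 0.268259 × 1496 = 401.315464 ≈ 401.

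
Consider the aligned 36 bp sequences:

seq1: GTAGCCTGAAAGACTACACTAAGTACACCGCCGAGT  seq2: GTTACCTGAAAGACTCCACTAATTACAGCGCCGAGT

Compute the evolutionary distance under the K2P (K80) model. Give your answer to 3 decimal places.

0.154

Of 36 sites, 1 differences are transitions and 4 are transversions, so P = 1/36 ≈ 0.027778 and Q = 4/36 ≈ 0.111111.
Under the Kimura two-parameter model, d = −½ ln(1 − 2P − Q) − ¼ ln(1 − 2Q).
1 − 2P − Q = 0.833333, giving −½ ln(0.833333) = 0.091161.
1 − 2Q = 0.777778, giving −¼ ln(0.777778) = 0.062829.
d = 0.091161 + 0.062829 = 0.153990.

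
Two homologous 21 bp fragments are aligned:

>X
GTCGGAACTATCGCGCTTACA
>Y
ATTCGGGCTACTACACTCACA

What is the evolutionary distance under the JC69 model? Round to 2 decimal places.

0.76

The sequences differ at 10 of 21 sites (1, 3, 4, 6, 7, 11, 12, 13, 15, 18), so p = 10/21 ≈ 0.47619.
d = −(3/4) ln(1 − 4p/3) = −0.75 ln(1 − 0.63492) = −0.75 ln(0.36508)
  = −0.75 × (-1.007639) = 0.755729 substitutions/site.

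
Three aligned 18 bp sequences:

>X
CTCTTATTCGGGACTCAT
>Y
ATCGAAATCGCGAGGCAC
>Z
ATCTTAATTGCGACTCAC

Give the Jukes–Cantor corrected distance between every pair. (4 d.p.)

X–Y: 8/18 sites differ → p ≈ 0.444444, d = −0.75 ln(1 − 0.592592) = 0.673455 ≈ 0.6735.
X–Z: 5/18 sites differ → p ≈ 0.277778, d = −0.75 ln(1 − 0.370371) = 0.346968 ≈ 0.3470.
Y–Z: 5/18 sites differ → p ≈ 0.277778, d = −0.75 ln(1 − 0.370371) = 0.346968 ≈ 0.3470.

d(X,Y) = 0.6735, d(X,Z) = 0.3470, d(Y,Z) = 0.3470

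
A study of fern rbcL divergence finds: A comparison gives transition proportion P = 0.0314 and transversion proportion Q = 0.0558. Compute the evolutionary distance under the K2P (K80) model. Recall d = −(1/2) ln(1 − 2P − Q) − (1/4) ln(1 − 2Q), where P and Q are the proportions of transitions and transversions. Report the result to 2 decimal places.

0.09

Under the Kimura two-parameter model, d = −½ ln(1 − 2P − Q) − ¼ ln(1 − 2Q).
1 − 2P − Q = 0.8814, giving −½ ln(0.8814) = 0.063122.
1 − 2Q = 0.8884, giving −¼ ln(0.8884) = 0.029583.
d = 0.063122 + 0.029583 = 0.092705.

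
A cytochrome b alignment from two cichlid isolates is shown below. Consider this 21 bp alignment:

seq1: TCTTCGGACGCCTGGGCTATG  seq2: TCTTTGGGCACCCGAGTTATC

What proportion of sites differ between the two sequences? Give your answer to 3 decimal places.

The sequences differ at 7 of 21 positions (sites 5, 8, 10, 13, 15, 17, 21).
p = 7/21 = 0.333333… ≈ 0.333 (to 3 d.p.).

0.333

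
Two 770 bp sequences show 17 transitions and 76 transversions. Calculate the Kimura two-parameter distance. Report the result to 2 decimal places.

0.13

P = 17/770 ≈ 0.022078 and Q = 76/770 ≈ 0.098701.
Under the Kimura two-parameter model, d = −½ ln(1 − 2P − Q) − ¼ ln(1 − 2Q).
1 − 2P − Q = 0.857143, giving −½ ln(0.857143) = 0.077075.
1 − 2Q = 0.802598, giving −¼ ln(0.802598) = 0.054975.
d = 0.077075 + 0.054975 = 0.132050.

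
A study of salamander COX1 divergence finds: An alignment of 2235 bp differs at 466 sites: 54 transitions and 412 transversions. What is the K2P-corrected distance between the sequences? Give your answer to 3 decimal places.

0.247

P = 54/2235 ≈ 0.024161 and Q = 412/2235 ≈ 0.18434.
Under the Kimura two-parameter model, d = −½ ln(1 − 2P − Q) − ¼ ln(1 − 2Q).
1 − 2P − Q = 0.767338, giving −½ ln(0.767338) = 0.132414.
1 − 2Q = 0.63132, giving −¼ ln(0.63132) = 0.114986.
d = 0.132414 + 0.114986 = 0.247400.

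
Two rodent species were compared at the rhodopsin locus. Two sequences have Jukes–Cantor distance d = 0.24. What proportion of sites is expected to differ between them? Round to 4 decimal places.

0.2054

p = (3/4)(1 − e^(−4d/3)) = 0.75 × (1 − e^(-0.32)) = 0.75 × (1 − 0.726149) = 0.205388.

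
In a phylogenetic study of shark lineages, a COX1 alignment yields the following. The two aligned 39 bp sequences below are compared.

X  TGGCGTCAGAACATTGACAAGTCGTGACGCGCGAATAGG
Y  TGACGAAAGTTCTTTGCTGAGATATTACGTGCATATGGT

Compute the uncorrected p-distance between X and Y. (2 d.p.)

0.46

The sequences differ at 18 of 39 positions.
p = 18/39 = 0.461538… ≈ 0.46 (to 2 d.p.).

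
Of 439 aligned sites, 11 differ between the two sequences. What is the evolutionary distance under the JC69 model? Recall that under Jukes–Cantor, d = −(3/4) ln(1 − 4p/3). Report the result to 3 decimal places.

0.025

p = 11/439 ≈ 0.025057.
d = −(3/4) ln(1 − 4p/3) = −0.75 ln(1 − 0.033409) = −0.75 ln(0.966591)
  = −0.75 × (-0.033980) = 0.025485 substitutions/site.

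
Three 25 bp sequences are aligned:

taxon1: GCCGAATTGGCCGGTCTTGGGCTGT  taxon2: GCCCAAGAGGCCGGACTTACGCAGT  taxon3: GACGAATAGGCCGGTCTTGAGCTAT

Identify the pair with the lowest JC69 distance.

taxon1–taxon2: 7/25 differ, p = 0.280, d = 0.351.
taxon1–taxon3: 4/25 differ, p = 0.160, d = 0.180.
taxon2–taxon3: 8/25 differ, p = 0.320, d = 0.417.
The smallest distance is between taxon1 and taxon3.

taxon1 and taxon3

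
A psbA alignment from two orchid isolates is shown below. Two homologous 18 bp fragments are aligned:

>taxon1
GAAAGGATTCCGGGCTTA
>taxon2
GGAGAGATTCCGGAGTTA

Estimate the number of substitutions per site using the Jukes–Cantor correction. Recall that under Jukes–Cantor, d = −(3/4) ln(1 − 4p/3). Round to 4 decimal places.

0.3470

The sequences differ at 5 of 18 sites (2, 4, 5, 14, 15), so p = 5/18 ≈ 0.277778.
d = −(3/4) ln(1 − 4p/3) = −0.75 ln(1 − 0.370371) = −0.75 ln(0.629629)
  = −0.75 × (-0.462625) = 0.346969 substitutions/site.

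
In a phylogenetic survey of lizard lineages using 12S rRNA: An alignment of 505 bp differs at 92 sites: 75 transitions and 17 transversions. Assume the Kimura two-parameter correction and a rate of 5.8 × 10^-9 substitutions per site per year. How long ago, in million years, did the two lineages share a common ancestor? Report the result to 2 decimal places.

18.81

P = 75/505 ≈ 0.148515 and Q = 17/505 ≈ 0.033663.
Under the Kimura two-parameter model, d = −½ ln(1 − 2P − Q) − ¼ ln(1 − 2Q).
1 − 2P − Q = 0.669307, giving −½ ln(0.669307) = 0.200756.
1 − 2Q = 0.932674, giving −¼ ln(0.932674) = 0.017425.
d = 0.200756 + 0.017425 = 0.218181.
Under a molecular clock d = 2μt, so t = d/(2μ) = 0.218181 / (2 × 5.8 × 10^-9) = 18.81 million years.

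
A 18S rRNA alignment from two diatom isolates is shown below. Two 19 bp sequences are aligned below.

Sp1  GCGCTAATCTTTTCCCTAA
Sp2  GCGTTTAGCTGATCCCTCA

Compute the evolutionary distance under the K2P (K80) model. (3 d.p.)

Of 19 sites, 1 differences are transitions and 5 are transversions, so P = 1/19 ≈ 0.052632 and Q = 5/19 ≈ 0.263158.
Under the Kimura two-parameter model, d = −½ ln(1 − 2P − Q) − ¼ ln(1 − 2Q).
1 − 2P − Q = 0.631578, giving −½ ln(0.631578) = 0.229767.
1 − 2Q = 0.473684, giving −¼ ln(0.473684) = 0.186804.
d = 0.229767 + 0.186804 = 0.416571.

0.417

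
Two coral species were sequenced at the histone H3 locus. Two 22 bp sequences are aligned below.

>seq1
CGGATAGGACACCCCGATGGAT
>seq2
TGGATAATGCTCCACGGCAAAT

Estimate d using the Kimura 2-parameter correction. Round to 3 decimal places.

0.820

Of 22 sites, 7 differences are transitions and 3 are transversions, so P = 7/22 ≈ 0.318182 and Q = 3/22 ≈ 0.136364.
Under the Kimura two-parameter model, d = −½ ln(1 − 2P − Q) − ¼ ln(1 − 2Q).
1 − 2P − Q = 0.227272, giving −½ ln(0.227272) = 0.740804.
1 − 2Q = 0.727272, giving −¼ ln(0.727272) = 0.079614.
d = 0.740804 + 0.079614 = 0.820418.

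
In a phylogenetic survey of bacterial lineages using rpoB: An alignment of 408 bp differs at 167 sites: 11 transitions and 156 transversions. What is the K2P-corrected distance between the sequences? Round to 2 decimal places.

P = 11/408 ≈ 0.026961 and Q = 156/408 ≈ 0.382353.
Under the Kimura two-parameter model, d = −½ ln(1 − 2P − Q) − ¼ ln(1 − 2Q).
1 − 2P − Q = 0.563725, giving −½ ln(0.563725) = 0.286594.
1 − 2Q = 0.235294, giving −¼ ln(0.235294) = 0.361730.
d = 0.286594 + 0.361730 = 0.648324.

0.65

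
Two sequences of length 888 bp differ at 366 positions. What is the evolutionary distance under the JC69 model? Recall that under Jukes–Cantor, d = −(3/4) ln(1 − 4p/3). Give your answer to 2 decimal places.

0.60

p = 366/888 ≈ 0.412162.
d = −(3/4) ln(1 − 4p/3) = −0.75 ln(1 − 0.549549) = −0.75 ln(0.450451)
  = −0.75 × (-0.797506) = 0.598130 substitutions/site.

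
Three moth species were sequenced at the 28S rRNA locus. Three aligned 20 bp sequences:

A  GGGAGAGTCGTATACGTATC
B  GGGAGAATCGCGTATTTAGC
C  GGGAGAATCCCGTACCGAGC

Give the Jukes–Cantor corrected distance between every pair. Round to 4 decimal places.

d(A,B) = 0.3831, d(A,C) = 0.4715, d(B,C) = 0.2326

A–B: 6/20 sites differ → p = 0.3, d = −0.75 ln(1 − 0.4) = 0.383119 ≈ 0.3831.
A–C: 7/20 sites differ → p = 0.35, d = −0.75 ln(1 − 0.466667) = 0.471457 ≈ 0.4715.
B–C: 4/20 sites differ → p = 0.2, d = −0.75 ln(1 − 0.266667) = 0.232617 ≈ 0.2326.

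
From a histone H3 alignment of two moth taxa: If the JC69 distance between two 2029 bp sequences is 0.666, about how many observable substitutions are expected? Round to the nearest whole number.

Invert JC69: p = (3/4)(1 − e^(−4d/3)) = 0.75 × (1 − e^(-0.888)) = 0.75 × (1 − 0.411478) = 0.441392.
Expected differing sites = pL ≈ 0.441392 × 2029 = 895.584368 ≈ 896.

896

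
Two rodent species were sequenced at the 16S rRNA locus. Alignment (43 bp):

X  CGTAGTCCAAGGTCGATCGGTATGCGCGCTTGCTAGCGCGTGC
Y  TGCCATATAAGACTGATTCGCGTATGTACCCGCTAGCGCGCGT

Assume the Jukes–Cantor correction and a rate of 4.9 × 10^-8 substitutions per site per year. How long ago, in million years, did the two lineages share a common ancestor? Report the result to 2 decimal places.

The sequences differ at 21 of 43 sites, so p = 21/43 ≈ 0.488372.
d = −(3/4) ln(1 − 4p/3) = −0.75 ln(1 − 0.651163) = −0.75 ln(0.348837)
  = −0.75 × (-1.053151) = 0.789863 substitutions/site.
Under a molecular clock d = 2μt, so t = d/(2μ) = 0.789863 / (2 × 4.9 × 10^-8) = 8.06 million years.

8.06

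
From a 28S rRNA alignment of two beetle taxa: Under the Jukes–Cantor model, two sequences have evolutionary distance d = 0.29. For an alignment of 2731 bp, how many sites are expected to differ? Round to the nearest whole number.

657

Invert JC69: p = (3/4)(1 − e^(−4d/3)) = 0.75 × (1 − e^(-0.386667)) = 0.75 × (1 − 0.679317) = 0.240512.
Expected differing sites = pL ≈ 0.240512 × 2731 = 656.838272 ≈ 657.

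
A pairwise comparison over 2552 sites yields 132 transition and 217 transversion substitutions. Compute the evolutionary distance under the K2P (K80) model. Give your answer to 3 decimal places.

P = 132/2552 ≈ 0.051724 and Q = 217/2552 ≈ 0.085031.
Under the Kimura two-parameter model, d = −½ ln(1 − 2P − Q) − ¼ ln(1 − 2Q).
1 − 2P − Q = 0.811521, giving −½ ln(0.811521) = 0.104423.
1 − 2Q = 0.829938, giving −¼ ln(0.829938) = 0.046601.
d = 0.104423 + 0.046601 = 0.151024.

0.151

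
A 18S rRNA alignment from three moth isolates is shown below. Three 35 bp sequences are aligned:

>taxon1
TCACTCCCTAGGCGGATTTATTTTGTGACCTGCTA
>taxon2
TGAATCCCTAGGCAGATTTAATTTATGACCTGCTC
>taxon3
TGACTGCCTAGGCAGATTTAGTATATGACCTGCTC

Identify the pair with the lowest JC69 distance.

taxon1–taxon2: 6/35 differ, p = 0.171, d = 0.195.
taxon1–taxon3: 7/35 differ, p = 0.200, d = 0.233.
taxon2–taxon3: 4/35 differ, p = 0.114, d = 0.124.
The smallest distance is between taxon2 and taxon3.

taxon2 and taxon3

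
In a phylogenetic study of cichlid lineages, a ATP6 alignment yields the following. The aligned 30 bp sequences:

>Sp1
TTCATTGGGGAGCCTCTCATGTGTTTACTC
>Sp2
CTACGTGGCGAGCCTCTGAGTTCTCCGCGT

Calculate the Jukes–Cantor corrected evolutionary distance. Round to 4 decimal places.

0.7301

The sequences differ at 14 of 30 sites, so p = 14/30 ≈ 0.466667.
d = −(3/4) ln(1 − 4p/3) = −0.75 ln(1 − 0.622223) = −0.75 ln(0.377777)
  = −0.75 × (-0.973451) = 0.730088 substitutions/site.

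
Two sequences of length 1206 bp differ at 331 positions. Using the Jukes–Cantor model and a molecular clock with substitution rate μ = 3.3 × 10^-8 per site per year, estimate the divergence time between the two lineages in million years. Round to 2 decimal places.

p = 331/1206 ≈ 0.274461.
d = −(3/4) ln(1 − 4p/3) = −0.75 ln(1 − 0.365948) = −0.75 ln(0.634052)
  = −0.75 × (-0.455624) = 0.341718 substitutions/site.
Under a molecular clock d = 2μt, so t = d/(2μ) = 0.341718 / (2 × 3.3 × 10^-8) = 5.18 million years.

5.18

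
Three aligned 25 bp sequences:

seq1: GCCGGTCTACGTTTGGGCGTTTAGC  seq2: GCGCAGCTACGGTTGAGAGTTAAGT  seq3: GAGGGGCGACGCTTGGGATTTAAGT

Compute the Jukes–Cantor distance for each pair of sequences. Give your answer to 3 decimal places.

d(seq1,seq2) = 0.490, d(seq1,seq3) = 0.490, d(seq2,seq3) = 0.351

seq1–seq2: 9/25 sites differ → p = 0.36, d = −0.75 ln(1 − 0.48) = 0.490445 ≈ 0.490.
seq1–seq3: 9/25 sites differ → p = 0.36, d = −0.75 ln(1 − 0.48) = 0.490445 ≈ 0.490.
seq2–seq3: 7/25 sites differ → p = 0.28, d = −0.75 ln(1 − 0.373333) = 0.350505 ≈ 0.351.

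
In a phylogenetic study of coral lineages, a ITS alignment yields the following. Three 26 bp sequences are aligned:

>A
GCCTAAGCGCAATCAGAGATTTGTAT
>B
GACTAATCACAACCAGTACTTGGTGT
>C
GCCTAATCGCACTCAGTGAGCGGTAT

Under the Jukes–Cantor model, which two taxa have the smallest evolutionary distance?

A–B: 9/26 differ, p = 0.346, d = 0.464.
A–C: 6/26 differ, p = 0.231, d = 0.276.
B–C: 9/26 differ, p = 0.346, d = 0.464.
The smallest distance is between A and C.

A and C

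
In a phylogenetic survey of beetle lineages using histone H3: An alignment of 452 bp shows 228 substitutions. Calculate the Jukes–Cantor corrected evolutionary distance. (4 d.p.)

0.8374

p = 228/452 ≈ 0.504425.
d = −(3/4) ln(1 − 4p/3) = −0.75 ln(1 − 0.672567) = −0.75 ln(0.327433)
  = −0.75 × (-1.116472) = 0.837354 substitutions/site.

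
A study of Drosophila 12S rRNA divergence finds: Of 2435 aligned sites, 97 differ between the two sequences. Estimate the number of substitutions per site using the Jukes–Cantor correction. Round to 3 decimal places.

0.041

p = 97/2435 ≈ 0.039836.
d = −(3/4) ln(1 − 4p/3) = −0.75 ln(1 − 0.053115) = −0.75 ln(0.946885)
  = −0.75 × (-0.054578) = 0.040934 substitutions/site.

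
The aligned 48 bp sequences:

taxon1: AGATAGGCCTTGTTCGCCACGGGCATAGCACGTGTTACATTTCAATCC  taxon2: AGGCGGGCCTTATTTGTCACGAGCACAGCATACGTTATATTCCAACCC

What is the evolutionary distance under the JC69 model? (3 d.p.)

The sequences differ at 14 of 48 sites, so p = 14/48 ≈ 0.291667.
d = −(3/4) ln(1 − 4p/3) = −0.75 ln(1 − 0.388889) = −0.75 ln(0.611111)
  = −0.75 × (-0.492477) = 0.369358 substitutions/site.

0.369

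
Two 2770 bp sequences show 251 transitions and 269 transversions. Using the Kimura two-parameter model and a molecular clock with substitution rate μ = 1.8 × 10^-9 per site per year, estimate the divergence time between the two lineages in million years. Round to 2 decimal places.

P = 251/2770 ≈ 0.090614 and Q = 269/2770 ≈ 0.097112.
Under the Kimura two-parameter model, d = −½ ln(1 − 2P − Q) − ¼ ln(1 − 2Q).
1 − 2P − Q = 0.72166, giving −½ ln(0.72166) = 0.163101.
1 − 2Q = 0.805776, giving −¼ ln(0.805776) = 0.053987.
d = 0.163101 + 0.053987 = 0.217088.
Under a molecular clock d = 2μt, so t = d/(2μ) = 0.217088 / (2 × 1.8 × 10^-9) = 60.30 million years.

60.30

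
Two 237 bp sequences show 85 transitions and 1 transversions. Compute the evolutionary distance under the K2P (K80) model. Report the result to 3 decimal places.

0.641

P = 85/237 ≈ 0.35865 and Q = 1/237 ≈ 0.004219.
Under the Kimura two-parameter model, d = −½ ln(1 − 2P − Q) − ¼ ln(1 − 2Q).
1 − 2P − Q = 0.278481, giving −½ ln(0.278481) = 0.639203.
1 − 2Q = 0.991562, giving −¼ ln(0.991562) = 0.002118.
d = 0.639203 + 0.002118 = 0.641321.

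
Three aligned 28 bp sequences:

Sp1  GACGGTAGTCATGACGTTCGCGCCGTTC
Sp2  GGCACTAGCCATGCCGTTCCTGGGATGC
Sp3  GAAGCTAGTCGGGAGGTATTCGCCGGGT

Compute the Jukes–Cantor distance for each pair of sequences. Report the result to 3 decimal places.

Sp1–Sp2: 11/28 sites differ → p ≈ 0.392857, d = −0.75 ln(1 − 0.523809) = 0.556452 ≈ 0.556.
Sp1–Sp3: 11/28 sites differ → p ≈ 0.392857, d = −0.75 ln(1 − 0.523809) = 0.556452 ≈ 0.556.
Sp2–Sp3: 17/28 sites differ → p ≈ 0.607143, d = −0.75 ln(1 − 0.809524) = 1.243672 ≈ 1.244.

d(Sp1,Sp2) = 0.556, d(Sp1,Sp3) = 0.556, d(Sp2,Sp3) = 1.244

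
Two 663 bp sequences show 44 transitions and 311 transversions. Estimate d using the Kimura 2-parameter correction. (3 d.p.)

1.156

P = 44/663 ≈ 0.066365 and Q = 311/663 ≈ 0.46908.
Under the Kimura two-parameter model, d = −½ ln(1 − 2P − Q) − ¼ ln(1 − 2Q).
1 − 2P − Q = 0.39819, giving −½ ln(0.39819) = 0.460413.
1 − 2Q = 0.06184, giving −¼ ln(0.06184) = 0.695801.
d = 0.460413 + 0.695801 = 1.156214.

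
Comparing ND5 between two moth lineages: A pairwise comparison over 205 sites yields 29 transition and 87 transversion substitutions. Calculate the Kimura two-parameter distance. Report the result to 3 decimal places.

P = 29/205 ≈ 0.141463 and Q = 87/205 ≈ 0.42439.
Under the Kimura two-parameter model, d = −½ ln(1 − 2P − Q) − ¼ ln(1 − 2Q).
1 − 2P − Q = 0.292684, giving −½ ln(0.292684) = 0.614331.
1 − 2Q = 0.15122, giving −¼ ln(0.15122) = 0.472255.
d = 0.614331 + 0.472255 = 1.086586.

1.087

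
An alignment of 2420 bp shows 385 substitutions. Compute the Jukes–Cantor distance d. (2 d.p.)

0.18

p = 385/2420 ≈ 0.159091.
d = −(3/4) ln(1 − 4p/3) = −0.75 ln(1 − 0.212121) = −0.75 ln(0.787879)
  = −0.75 × (-0.238411) = 0.178808 substitutions/site.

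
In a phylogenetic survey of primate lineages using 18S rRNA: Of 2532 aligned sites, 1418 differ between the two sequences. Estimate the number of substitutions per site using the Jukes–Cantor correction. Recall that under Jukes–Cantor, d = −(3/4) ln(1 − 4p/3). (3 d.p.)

1.030

p = 1418/2532 ≈ 0.560032.
d = −(3/4) ln(1 − 4p/3) = −0.75 ln(1 − 0.746709) = −0.75 ln(0.253291)
  = −0.75 × (-1.373216) = 1.029912 substitutions/site.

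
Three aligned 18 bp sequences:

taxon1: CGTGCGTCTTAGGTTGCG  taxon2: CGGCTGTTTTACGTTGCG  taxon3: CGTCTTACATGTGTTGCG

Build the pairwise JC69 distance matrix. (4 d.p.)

taxon1–taxon2: 5/18 sites differ → p ≈ 0.277778, d = −0.75 ln(1 − 0.370371) = 0.346968 ≈ 0.3470.
taxon1–taxon3: 7/18 sites differ → p ≈ 0.388889, d = −0.75 ln(1 − 0.518519) = 0.548166 ≈ 0.5482.
taxon2–taxon3: 7/18 sites differ → p ≈ 0.388889, d = −0.75 ln(1 − 0.518519) = 0.548166 ≈ 0.5482.

d(taxon1,taxon2) = 0.3470, d(taxon1,taxon3) = 0.5482, d(taxon2,taxon3) = 0.5482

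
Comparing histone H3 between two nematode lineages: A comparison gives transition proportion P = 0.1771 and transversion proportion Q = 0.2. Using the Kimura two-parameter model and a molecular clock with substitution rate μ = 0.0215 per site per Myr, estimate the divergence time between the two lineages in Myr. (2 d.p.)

Under the Kimura two-parameter model, d = −½ ln(1 − 2P − Q) − ¼ ln(1 − 2Q).
1 − 2P − Q = 0.4458, giving −½ ln(0.4458) = 0.403942.
1 − 2Q = 0.6, giving −¼ ln(0.6) = 0.127706.
d = 0.403942 + 0.127706 = 0.531648.
Under a molecular clock d = 2μt, so t = d/(2μ) = 0.531648 / (2 × 0.0215) = 12.36 Myr.

12.36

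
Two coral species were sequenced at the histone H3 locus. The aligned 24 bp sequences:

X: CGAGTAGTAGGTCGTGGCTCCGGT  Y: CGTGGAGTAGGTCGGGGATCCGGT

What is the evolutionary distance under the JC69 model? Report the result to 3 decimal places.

The sequences differ at 4 of 24 sites (3, 5, 15, 18), so p = 4/24 ≈ 0.166667.
d = −(3/4) ln(1 − 4p/3) = −0.75 ln(1 − 0.222223) = −0.75 ln(0.777777)
  = −0.75 × (-0.251315) = 0.188486 substitutions/site.

0.188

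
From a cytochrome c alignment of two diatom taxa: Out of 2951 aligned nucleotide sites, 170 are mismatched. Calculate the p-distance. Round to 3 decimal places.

p = 170/2951 = 0.057607… ≈ 0.058 (to 3 d.p.).

0.058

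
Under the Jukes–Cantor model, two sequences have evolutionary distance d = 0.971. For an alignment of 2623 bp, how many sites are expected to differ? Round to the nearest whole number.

1428

Invert JC69: p = (3/4)(1 − e^(−4d/3)) = 0.75 × (1 − e^(-1.294667)) = 0.75 × (1 − 0.273989) = 0.544508.
Expected differing sites = pL ≈ 0.544508 × 2623 = 1428.244484 ≈ 1428.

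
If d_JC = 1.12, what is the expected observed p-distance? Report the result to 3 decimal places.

p = (3/4)(1 − e^(−4d/3)) = 0.75 × (1 − e^(-1.493333)) = 0.75 × (1 − 0.224623) = 0.581533.

0.582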